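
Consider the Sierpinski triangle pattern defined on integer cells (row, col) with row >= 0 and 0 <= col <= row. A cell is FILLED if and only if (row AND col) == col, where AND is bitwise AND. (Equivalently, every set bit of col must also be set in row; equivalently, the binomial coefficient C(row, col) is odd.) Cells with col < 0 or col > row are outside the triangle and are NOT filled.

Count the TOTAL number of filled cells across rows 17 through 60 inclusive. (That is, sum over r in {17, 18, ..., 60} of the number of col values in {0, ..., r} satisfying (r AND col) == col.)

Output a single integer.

Answer: 518

Derivation:
r17=10001 pc2: +4 =4
r18=10010 pc2: +4 =8
r19=10011 pc3: +8 =16
r20=10100 pc2: +4 =20
r21=10101 pc3: +8 =28
r22=10110 pc3: +8 =36
r23=10111 pc4: +16 =52
r24=11000 pc2: +4 =56
r25=11001 pc3: +8 =64
r26=11010 pc3: +8 =72
r27=11011 pc4: +16 =88
r28=11100 pc3: +8 =96
r29=11101 pc4: +16 =112
r30=11110 pc4: +16 =128
r31=11111 pc5: +32 =160
r32=100000 pc1: +2 =162
r33=100001 pc2: +4 =166
r34=100010 pc2: +4 =170
r35=100011 pc3: +8 =178
r36=100100 pc2: +4 =182
r37=100101 pc3: +8 =190
r38=100110 pc3: +8 =198
r39=100111 pc4: +16 =214
r40=101000 pc2: +4 =218
r41=101001 pc3: +8 =226
r42=101010 pc3: +8 =234
r43=101011 pc4: +16 =250
r44=101100 pc3: +8 =258
r45=101101 pc4: +16 =274
r46=101110 pc4: +16 =290
r47=101111 pc5: +32 =322
r48=110000 pc2: +4 =326
r49=110001 pc3: +8 =334
r50=110010 pc3: +8 =342
r51=110011 pc4: +16 =358
r52=110100 pc3: +8 =366
r53=110101 pc4: +16 =382
r54=110110 pc4: +16 =398
r55=110111 pc5: +32 =430
r56=111000 pc3: +8 =438
r57=111001 pc4: +16 =454
r58=111010 pc4: +16 =470
r59=111011 pc5: +32 =502
r60=111100 pc4: +16 =518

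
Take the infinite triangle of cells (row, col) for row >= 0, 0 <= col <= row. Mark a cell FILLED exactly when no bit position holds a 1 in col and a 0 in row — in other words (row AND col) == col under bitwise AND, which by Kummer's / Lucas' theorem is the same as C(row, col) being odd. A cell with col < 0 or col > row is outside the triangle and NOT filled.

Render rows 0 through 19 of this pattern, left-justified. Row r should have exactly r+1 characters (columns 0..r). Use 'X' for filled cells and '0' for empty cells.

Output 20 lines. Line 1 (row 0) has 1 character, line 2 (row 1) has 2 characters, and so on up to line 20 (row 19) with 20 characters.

r0=0: X
r1=1: XX
r2=10: X0X
r3=11: XXXX
r4=100: X000X
r5=101: XX00XX
r6=110: X0X0X0X
r7=111: XXXXXXXX
r8=1000: X0000000X
r9=1001: XX000000XX
r10=1010: X0X00000X0X
r11=1011: XXXX0000XXXX
r12=1100: X000X000X000X
r13=1101: XX00XX00XX00XX
r14=1110: X0X0X0X0X0X0X0X
r15=1111: XXXXXXXXXXXXXXXX
r16=10000: X000000000000000X
r17=10001: XX00000000000000XX
r18=10010: X0X0000000000000X0X
r19=10011: XXXX000000000000XXXX

Answer: X
XX
X0X
XXXX
X000X
XX00XX
X0X0X0X
XXXXXXXX
X0000000X
XX000000XX
X0X00000X0X
XXXX0000XXXX
X000X000X000X
XX00XX00XX00XX
X0X0X0X0X0X0X0X
XXXXXXXXXXXXXXXX
X000000000000000X
XX00000000000000XX
X0X0000000000000X0X
XXXX000000000000XXXX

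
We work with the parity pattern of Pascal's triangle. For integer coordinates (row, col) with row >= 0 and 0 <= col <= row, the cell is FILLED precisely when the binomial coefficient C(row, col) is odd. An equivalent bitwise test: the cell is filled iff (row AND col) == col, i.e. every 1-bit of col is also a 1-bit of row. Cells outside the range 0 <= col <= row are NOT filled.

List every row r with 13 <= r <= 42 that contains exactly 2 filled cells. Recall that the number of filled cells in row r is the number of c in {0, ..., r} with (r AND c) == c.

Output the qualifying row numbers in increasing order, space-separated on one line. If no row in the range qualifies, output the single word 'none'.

Answer: 16 32

Derivation:
Row r has 2^popcount(r) filled cells, so we need popcount(r) = log2(2) = 1.
Scan r = 13..42 and keep those with exactly 1 one-bits:
r=13=1101 popcount=3 -> skip
r=14=1110 popcount=3 -> skip
r=15=1111 popcount=4 -> skip
r=16=10000 popcount=1 -> KEEP
r=17=10001 popcount=2 -> skip
r=18=10010 popcount=2 -> skip
r=19=10011 popcount=3 -> skip
r=20=10100 popcount=2 -> skip
r=21=10101 popcount=3 -> skip
r=22=10110 popcount=3 -> skip
r=23=10111 popcount=4 -> skip
r=24=11000 popcount=2 -> skip
r=25=11001 popcount=3 -> skip
r=26=11010 popcount=3 -> skip
r=27=11011 popcount=4 -> skip
r=28=11100 popcount=3 -> skip
r=29=11101 popcount=4 -> skip
r=30=11110 popcount=4 -> skip
r=31=11111 popcount=5 -> skip
r=32=100000 popcount=1 -> KEEP
r=33=100001 popcount=2 -> skip
r=34=100010 popcount=2 -> skip
r=35=100011 popcount=3 -> skip
r=36=100100 popcount=2 -> skip
r=37=100101 popcount=3 -> skip
r=38=100110 popcount=3 -> skip
r=39=100111 popcount=4 -> skip
r=40=101000 popcount=2 -> skip
r=41=101001 popcount=3 -> skip
r=42=101010 popcount=3 -> skip
Kept rows: 16 32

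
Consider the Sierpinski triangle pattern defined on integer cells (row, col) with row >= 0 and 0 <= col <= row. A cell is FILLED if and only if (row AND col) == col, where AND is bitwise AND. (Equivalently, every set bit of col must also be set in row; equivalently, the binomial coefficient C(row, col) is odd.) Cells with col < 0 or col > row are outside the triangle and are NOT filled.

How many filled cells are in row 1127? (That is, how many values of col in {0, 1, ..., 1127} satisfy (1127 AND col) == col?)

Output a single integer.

1127 in binary = 10001100111
popcount(1127) = number of 1-bits in 10001100111 = 6
A col c satisfies (1127 AND c) == c iff every set bit of c is also set in 1127; each of the 6 set bits of 1127 can independently be on or off in c.
count = 2^6 = 64

Answer: 64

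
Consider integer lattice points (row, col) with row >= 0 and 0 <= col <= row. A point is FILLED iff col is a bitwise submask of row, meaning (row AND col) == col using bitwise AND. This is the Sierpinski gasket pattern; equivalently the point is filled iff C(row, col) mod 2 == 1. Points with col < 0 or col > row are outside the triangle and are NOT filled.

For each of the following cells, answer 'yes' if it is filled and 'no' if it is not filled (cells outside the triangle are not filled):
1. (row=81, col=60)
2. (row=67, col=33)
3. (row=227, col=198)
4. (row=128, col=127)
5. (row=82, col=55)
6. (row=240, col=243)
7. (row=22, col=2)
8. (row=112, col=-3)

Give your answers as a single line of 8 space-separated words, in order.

Answer: no no no no no no yes no

Derivation:
(81,60): row=0b1010001, col=0b111100, row AND col = 0b10000 = 16; 16 != 60 -> empty
(67,33): row=0b1000011, col=0b100001, row AND col = 0b1 = 1; 1 != 33 -> empty
(227,198): row=0b11100011, col=0b11000110, row AND col = 0b11000010 = 194; 194 != 198 -> empty
(128,127): row=0b10000000, col=0b1111111, row AND col = 0b0 = 0; 0 != 127 -> empty
(82,55): row=0b1010010, col=0b110111, row AND col = 0b10010 = 18; 18 != 55 -> empty
(240,243): col outside [0, 240] -> not filled
(22,2): row=0b10110, col=0b10, row AND col = 0b10 = 2; 2 == 2 -> filled
(112,-3): col outside [0, 112] -> not filled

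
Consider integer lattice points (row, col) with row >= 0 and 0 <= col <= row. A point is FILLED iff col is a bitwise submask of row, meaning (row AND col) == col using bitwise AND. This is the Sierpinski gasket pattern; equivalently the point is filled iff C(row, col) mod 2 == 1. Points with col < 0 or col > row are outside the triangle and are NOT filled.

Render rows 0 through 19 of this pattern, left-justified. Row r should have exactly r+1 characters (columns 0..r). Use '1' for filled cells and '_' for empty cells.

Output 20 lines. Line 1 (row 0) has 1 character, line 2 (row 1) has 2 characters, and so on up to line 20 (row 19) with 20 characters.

r0=0: 1
r1=1: 11
r2=10: 1_1
r3=11: 1111
r4=100: 1___1
r5=101: 11__11
r6=110: 1_1_1_1
r7=111: 11111111
r8=1000: 1_______1
r9=1001: 11______11
r10=1010: 1_1_____1_1
r11=1011: 1111____1111
r12=1100: 1___1___1___1
r13=1101: 11__11__11__11
r14=1110: 1_1_1_1_1_1_1_1
r15=1111: 1111111111111111
r16=10000: 1_______________1
r17=10001: 11______________11
r18=10010: 1_1_____________1_1
r19=10011: 1111____________1111

Answer: 1
11
1_1
1111
1___1
11__11
1_1_1_1
11111111
1_______1
11______11
1_1_____1_1
1111____1111
1___1___1___1
11__11__11__11
1_1_1_1_1_1_1_1
1111111111111111
1_______________1
11______________11
1_1_____________1_1
1111____________1111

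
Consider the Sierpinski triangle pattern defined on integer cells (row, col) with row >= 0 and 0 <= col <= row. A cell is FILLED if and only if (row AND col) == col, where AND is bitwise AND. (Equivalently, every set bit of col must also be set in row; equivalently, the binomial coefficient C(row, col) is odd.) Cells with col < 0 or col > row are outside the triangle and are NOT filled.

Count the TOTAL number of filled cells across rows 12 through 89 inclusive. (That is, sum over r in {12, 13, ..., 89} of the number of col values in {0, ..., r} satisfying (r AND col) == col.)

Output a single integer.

r12=1100 pc2: +4 =4
r13=1101 pc3: +8 =12
r14=1110 pc3: +8 =20
r15=1111 pc4: +16 =36
r16=10000 pc1: +2 =38
r17=10001 pc2: +4 =42
r18=10010 pc2: +4 =46
r19=10011 pc3: +8 =54
r20=10100 pc2: +4 =58
r21=10101 pc3: +8 =66
r22=10110 pc3: +8 =74
r23=10111 pc4: +16 =90
r24=11000 pc2: +4 =94
r25=11001 pc3: +8 =102
r26=11010 pc3: +8 =110
r27=11011 pc4: +16 =126
r28=11100 pc3: +8 =134
r29=11101 pc4: +16 =150
r30=11110 pc4: +16 =166
r31=11111 pc5: +32 =198
r32=100000 pc1: +2 =200
r33=100001 pc2: +4 =204
r34=100010 pc2: +4 =208
r35=100011 pc3: +8 =216
r36=100100 pc2: +4 =220
r37=100101 pc3: +8 =228
r38=100110 pc3: +8 =236
r39=100111 pc4: +16 =252
r40=101000 pc2: +4 =256
r41=101001 pc3: +8 =264
r42=101010 pc3: +8 =272
r43=101011 pc4: +16 =288
r44=101100 pc3: +8 =296
r45=101101 pc4: +16 =312
r46=101110 pc4: +16 =328
r47=101111 pc5: +32 =360
r48=110000 pc2: +4 =364
r49=110001 pc3: +8 =372
r50=110010 pc3: +8 =380
r51=110011 pc4: +16 =396
r52=110100 pc3: +8 =404
r53=110101 pc4: +16 =420
r54=110110 pc4: +16 =436
r55=110111 pc5: +32 =468
r56=111000 pc3: +8 =476
r57=111001 pc4: +16 =492
r58=111010 pc4: +16 =508
r59=111011 pc5: +32 =540
r60=111100 pc4: +16 =556
r61=111101 pc5: +32 =588
r62=111110 pc5: +32 =620
r63=111111 pc6: +64 =684
r64=1000000 pc1: +2 =686
r65=1000001 pc2: +4 =690
r66=1000010 pc2: +4 =694
r67=1000011 pc3: +8 =702
r68=1000100 pc2: +4 =706
r69=1000101 pc3: +8 =714
r70=1000110 pc3: +8 =722
r71=1000111 pc4: +16 =738
r72=1001000 pc2: +4 =742
r73=1001001 pc3: +8 =750
r74=1001010 pc3: +8 =758
r75=1001011 pc4: +16 =774
r76=1001100 pc3: +8 =782
r77=1001101 pc4: +16 =798
r78=1001110 pc4: +16 =814
r79=1001111 pc5: +32 =846
r80=1010000 pc2: +4 =850
r81=1010001 pc3: +8 =858
r82=1010010 pc3: +8 =866
r83=1010011 pc4: +16 =882
r84=1010100 pc3: +8 =890
r85=1010101 pc4: +16 =906
r86=1010110 pc4: +16 =922
r87=1010111 pc5: +32 =954
r88=1011000 pc3: +8 =962
r89=1011001 pc4: +16 =978

Answer: 978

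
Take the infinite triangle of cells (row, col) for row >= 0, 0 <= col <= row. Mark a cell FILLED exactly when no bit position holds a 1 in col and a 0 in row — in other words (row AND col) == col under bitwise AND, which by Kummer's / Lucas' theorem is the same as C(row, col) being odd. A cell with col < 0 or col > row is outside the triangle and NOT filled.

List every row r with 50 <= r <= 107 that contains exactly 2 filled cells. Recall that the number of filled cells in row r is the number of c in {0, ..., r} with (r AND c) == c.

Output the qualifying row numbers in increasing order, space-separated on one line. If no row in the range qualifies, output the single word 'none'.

Answer: 64

Derivation:
Row r has 2^popcount(r) filled cells, so we need popcount(r) = log2(2) = 1.
Scan r = 50..107 and keep those with exactly 1 one-bits:
r=50=110010 popcount=3 -> skip
r=51=110011 popcount=4 -> skip
r=52=110100 popcount=3 -> skip
r=53=110101 popcount=4 -> skip
r=54=110110 popcount=4 -> skip
r=55=110111 popcount=5 -> skip
r=56=111000 popcount=3 -> skip
r=57=111001 popcount=4 -> skip
r=58=111010 popcount=4 -> skip
r=59=111011 popcount=5 -> skip
r=60=111100 popcount=4 -> skip
r=61=111101 popcount=5 -> skip
r=62=111110 popcount=5 -> skip
r=63=111111 popcount=6 -> skip
r=64=1000000 popcount=1 -> KEEP
r=65=1000001 popcount=2 -> skip
r=66=1000010 popcount=2 -> skip
r=67=1000011 popcount=3 -> skip
r=68=1000100 popcount=2 -> skip
r=69=1000101 popcount=3 -> skip
r=70=1000110 popcount=3 -> skip
r=71=1000111 popcount=4 -> skip
r=72=1001000 popcount=2 -> skip
r=73=1001001 popcount=3 -> skip
r=74=1001010 popcount=3 -> skip
r=75=1001011 popcount=4 -> skip
r=76=1001100 popcount=3 -> skip
r=77=1001101 popcount=4 -> skip
r=78=1001110 popcount=4 -> skip
r=79=1001111 popcount=5 -> skip
r=80=1010000 popcount=2 -> skip
r=81=1010001 popcount=3 -> skip
r=82=1010010 popcount=3 -> skip
r=83=1010011 popcount=4 -> skip
r=84=1010100 popcount=3 -> skip
r=85=1010101 popcount=4 -> skip
r=86=1010110 popcount=4 -> skip
r=87=1010111 popcount=5 -> skip
r=88=1011000 popcount=3 -> skip
r=89=1011001 popcount=4 -> skip
r=90=1011010 popcount=4 -> skip
r=91=1011011 popcount=5 -> skip
r=92=1011100 popcount=4 -> skip
r=93=1011101 popcount=5 -> skip
r=94=1011110 popcount=5 -> skip
r=95=1011111 popcount=6 -> skip
r=96=1100000 popcount=2 -> skip
r=97=1100001 popcount=3 -> skip
r=98=1100010 popcount=3 -> skip
r=99=1100011 popcount=4 -> skip
r=100=1100100 popcount=3 -> skip
r=101=1100101 popcount=4 -> skip
r=102=1100110 popcount=4 -> skip
r=103=1100111 popcount=5 -> skip
r=104=1101000 popcount=3 -> skip
r=105=1101001 popcount=4 -> skip
r=106=1101010 popcount=4 -> skip
r=107=1101011 popcount=5 -> skip
Kept rows: 64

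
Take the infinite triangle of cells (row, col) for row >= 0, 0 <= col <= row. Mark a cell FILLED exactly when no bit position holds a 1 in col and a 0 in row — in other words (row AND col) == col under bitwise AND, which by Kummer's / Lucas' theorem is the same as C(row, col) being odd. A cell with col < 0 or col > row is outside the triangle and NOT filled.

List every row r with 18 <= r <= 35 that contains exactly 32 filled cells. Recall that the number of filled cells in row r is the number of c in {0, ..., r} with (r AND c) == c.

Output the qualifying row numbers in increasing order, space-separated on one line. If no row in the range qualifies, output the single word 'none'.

Answer: 31

Derivation:
Row r has 2^popcount(r) filled cells, so we need popcount(r) = log2(32) = 5.
Scan r = 18..35 and keep those with exactly 5 one-bits:
r=18=10010 popcount=2 -> skip
r=19=10011 popcount=3 -> skip
r=20=10100 popcount=2 -> skip
r=21=10101 popcount=3 -> skip
r=22=10110 popcount=3 -> skip
r=23=10111 popcount=4 -> skip
r=24=11000 popcount=2 -> skip
r=25=11001 popcount=3 -> skip
r=26=11010 popcount=3 -> skip
r=27=11011 popcount=4 -> skip
r=28=11100 popcount=3 -> skip
r=29=11101 popcount=4 -> skip
r=30=11110 popcount=4 -> skip
r=31=11111 popcount=5 -> KEEP
r=32=100000 popcount=1 -> skip
r=33=100001 popcount=2 -> skip
r=34=100010 popcount=2 -> skip
r=35=100011 popcount=3 -> skip
Kept rows: 31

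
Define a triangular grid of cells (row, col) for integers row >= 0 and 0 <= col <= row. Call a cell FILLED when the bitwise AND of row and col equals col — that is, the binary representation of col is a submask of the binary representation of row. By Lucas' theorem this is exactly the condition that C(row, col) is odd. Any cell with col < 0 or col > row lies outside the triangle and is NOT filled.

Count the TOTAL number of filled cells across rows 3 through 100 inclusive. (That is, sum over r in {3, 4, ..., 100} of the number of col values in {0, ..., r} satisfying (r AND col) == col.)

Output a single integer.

Answer: 1254

Derivation:
r3=11 pc2: +4 =4
r4=100 pc1: +2 =6
r5=101 pc2: +4 =10
r6=110 pc2: +4 =14
r7=111 pc3: +8 =22
r8=1000 pc1: +2 =24
r9=1001 pc2: +4 =28
r10=1010 pc2: +4 =32
r11=1011 pc3: +8 =40
r12=1100 pc2: +4 =44
r13=1101 pc3: +8 =52
r14=1110 pc3: +8 =60
r15=1111 pc4: +16 =76
r16=10000 pc1: +2 =78
r17=10001 pc2: +4 =82
r18=10010 pc2: +4 =86
r19=10011 pc3: +8 =94
r20=10100 pc2: +4 =98
r21=10101 pc3: +8 =106
r22=10110 pc3: +8 =114
r23=10111 pc4: +16 =130
r24=11000 pc2: +4 =134
r25=11001 pc3: +8 =142
r26=11010 pc3: +8 =150
r27=11011 pc4: +16 =166
r28=11100 pc3: +8 =174
r29=11101 pc4: +16 =190
r30=11110 pc4: +16 =206
r31=11111 pc5: +32 =238
r32=100000 pc1: +2 =240
r33=100001 pc2: +4 =244
r34=100010 pc2: +4 =248
r35=100011 pc3: +8 =256
r36=100100 pc2: +4 =260
r37=100101 pc3: +8 =268
r38=100110 pc3: +8 =276
r39=100111 pc4: +16 =292
r40=101000 pc2: +4 =296
r41=101001 pc3: +8 =304
r42=101010 pc3: +8 =312
r43=101011 pc4: +16 =328
r44=101100 pc3: +8 =336
r45=101101 pc4: +16 =352
r46=101110 pc4: +16 =368
r47=101111 pc5: +32 =400
r48=110000 pc2: +4 =404
r49=110001 pc3: +8 =412
r50=110010 pc3: +8 =420
r51=110011 pc4: +16 =436
r52=110100 pc3: +8 =444
r53=110101 pc4: +16 =460
r54=110110 pc4: +16 =476
r55=110111 pc5: +32 =508
r56=111000 pc3: +8 =516
r57=111001 pc4: +16 =532
r58=111010 pc4: +16 =548
r59=111011 pc5: +32 =580
r60=111100 pc4: +16 =596
r61=111101 pc5: +32 =628
r62=111110 pc5: +32 =660
r63=111111 pc6: +64 =724
r64=1000000 pc1: +2 =726
r65=1000001 pc2: +4 =730
r66=1000010 pc2: +4 =734
r67=1000011 pc3: +8 =742
r68=1000100 pc2: +4 =746
r69=1000101 pc3: +8 =754
r70=1000110 pc3: +8 =762
r71=1000111 pc4: +16 =778
r72=1001000 pc2: +4 =782
r73=1001001 pc3: +8 =790
r74=1001010 pc3: +8 =798
r75=1001011 pc4: +16 =814
r76=1001100 pc3: +8 =822
r77=1001101 pc4: +16 =838
r78=1001110 pc4: +16 =854
r79=1001111 pc5: +32 =886
r80=1010000 pc2: +4 =890
r81=1010001 pc3: +8 =898
r82=1010010 pc3: +8 =906
r83=1010011 pc4: +16 =922
r84=1010100 pc3: +8 =930
r85=1010101 pc4: +16 =946
r86=1010110 pc4: +16 =962
r87=1010111 pc5: +32 =994
r88=1011000 pc3: +8 =1002
r89=1011001 pc4: +16 =1018
r90=1011010 pc4: +16 =1034
r91=1011011 pc5: +32 =1066
r92=1011100 pc4: +16 =1082
r93=1011101 pc5: +32 =1114
r94=1011110 pc5: +32 =1146
r95=1011111 pc6: +64 =1210
r96=1100000 pc2: +4 =1214
r97=1100001 pc3: +8 =1222
r98=1100010 pc3: +8 =1230
r99=1100011 pc4: +16 =1246
r100=1100100 pc3: +8 =1254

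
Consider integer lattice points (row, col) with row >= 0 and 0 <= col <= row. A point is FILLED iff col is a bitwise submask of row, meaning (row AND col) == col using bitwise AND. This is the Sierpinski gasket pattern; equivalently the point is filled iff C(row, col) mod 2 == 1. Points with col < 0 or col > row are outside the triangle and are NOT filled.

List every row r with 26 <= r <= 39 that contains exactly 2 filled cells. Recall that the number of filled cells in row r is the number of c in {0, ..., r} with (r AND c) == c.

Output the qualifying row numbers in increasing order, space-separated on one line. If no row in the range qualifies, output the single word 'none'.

Answer: 32

Derivation:
Row r has 2^popcount(r) filled cells, so we need popcount(r) = log2(2) = 1.
Scan r = 26..39 and keep those with exactly 1 one-bits:
r=26=11010 popcount=3 -> skip
r=27=11011 popcount=4 -> skip
r=28=11100 popcount=3 -> skip
r=29=11101 popcount=4 -> skip
r=30=11110 popcount=4 -> skip
r=31=11111 popcount=5 -> skip
r=32=100000 popcount=1 -> KEEP
r=33=100001 popcount=2 -> skip
r=34=100010 popcount=2 -> skip
r=35=100011 popcount=3 -> skip
r=36=100100 popcount=2 -> skip
r=37=100101 popcount=3 -> skip
r=38=100110 popcount=3 -> skip
r=39=100111 popcount=4 -> skip
Kept rows: 32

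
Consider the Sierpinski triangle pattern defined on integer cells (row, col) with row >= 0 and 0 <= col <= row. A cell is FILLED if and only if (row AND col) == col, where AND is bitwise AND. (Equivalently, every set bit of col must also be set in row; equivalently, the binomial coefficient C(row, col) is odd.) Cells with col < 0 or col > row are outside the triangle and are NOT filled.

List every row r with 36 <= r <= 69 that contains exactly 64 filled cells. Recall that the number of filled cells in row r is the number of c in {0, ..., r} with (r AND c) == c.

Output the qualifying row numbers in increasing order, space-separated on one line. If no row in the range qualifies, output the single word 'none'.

Row r has 2^popcount(r) filled cells, so we need popcount(r) = log2(64) = 6.
Scan r = 36..69 and keep those with exactly 6 one-bits:
r=36=100100 popcount=2 -> skip
r=37=100101 popcount=3 -> skip
r=38=100110 popcount=3 -> skip
r=39=100111 popcount=4 -> skip
r=40=101000 popcount=2 -> skip
r=41=101001 popcount=3 -> skip
r=42=101010 popcount=3 -> skip
r=43=101011 popcount=4 -> skip
r=44=101100 popcount=3 -> skip
r=45=101101 popcount=4 -> skip
r=46=101110 popcount=4 -> skip
r=47=101111 popcount=5 -> skip
r=48=110000 popcount=2 -> skip
r=49=110001 popcount=3 -> skip
r=50=110010 popcount=3 -> skip
r=51=110011 popcount=4 -> skip
r=52=110100 popcount=3 -> skip
r=53=110101 popcount=4 -> skip
r=54=110110 popcount=4 -> skip
r=55=110111 popcount=5 -> skip
r=56=111000 popcount=3 -> skip
r=57=111001 popcount=4 -> skip
r=58=111010 popcount=4 -> skip
r=59=111011 popcount=5 -> skip
r=60=111100 popcount=4 -> skip
r=61=111101 popcount=5 -> skip
r=62=111110 popcount=5 -> skip
r=63=111111 popcount=6 -> KEEP
r=64=1000000 popcount=1 -> skip
r=65=1000001 popcount=2 -> skip
r=66=1000010 popcount=2 -> skip
r=67=1000011 popcount=3 -> skip
r=68=1000100 popcount=2 -> skip
r=69=1000101 popcount=3 -> skip
Kept rows: 63

Answer: 63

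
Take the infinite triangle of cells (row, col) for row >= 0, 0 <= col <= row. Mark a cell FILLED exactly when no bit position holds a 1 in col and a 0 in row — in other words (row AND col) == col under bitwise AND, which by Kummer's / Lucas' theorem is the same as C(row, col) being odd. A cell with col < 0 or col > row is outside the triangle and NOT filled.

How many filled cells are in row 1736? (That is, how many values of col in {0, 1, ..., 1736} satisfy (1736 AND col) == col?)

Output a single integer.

1736 in binary = 11011001000
popcount(1736) = number of 1-bits in 11011001000 = 5
A col c satisfies (1736 AND c) == c iff every set bit of c is also set in 1736; each of the 5 set bits of 1736 can independently be on or off in c.
count = 2^5 = 32

Answer: 32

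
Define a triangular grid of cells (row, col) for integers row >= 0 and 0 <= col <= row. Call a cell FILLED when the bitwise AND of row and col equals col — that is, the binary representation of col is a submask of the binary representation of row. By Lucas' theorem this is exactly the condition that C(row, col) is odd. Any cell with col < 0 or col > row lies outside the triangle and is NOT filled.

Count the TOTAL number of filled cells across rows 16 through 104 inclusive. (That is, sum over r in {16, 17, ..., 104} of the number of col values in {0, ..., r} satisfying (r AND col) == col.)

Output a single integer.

r16=10000 pc1: +2 =2
r17=10001 pc2: +4 =6
r18=10010 pc2: +4 =10
r19=10011 pc3: +8 =18
r20=10100 pc2: +4 =22
r21=10101 pc3: +8 =30
r22=10110 pc3: +8 =38
r23=10111 pc4: +16 =54
r24=11000 pc2: +4 =58
r25=11001 pc3: +8 =66
r26=11010 pc3: +8 =74
r27=11011 pc4: +16 =90
r28=11100 pc3: +8 =98
r29=11101 pc4: +16 =114
r30=11110 pc4: +16 =130
r31=11111 pc5: +32 =162
r32=100000 pc1: +2 =164
r33=100001 pc2: +4 =168
r34=100010 pc2: +4 =172
r35=100011 pc3: +8 =180
r36=100100 pc2: +4 =184
r37=100101 pc3: +8 =192
r38=100110 pc3: +8 =200
r39=100111 pc4: +16 =216
r40=101000 pc2: +4 =220
r41=101001 pc3: +8 =228
r42=101010 pc3: +8 =236
r43=101011 pc4: +16 =252
r44=101100 pc3: +8 =260
r45=101101 pc4: +16 =276
r46=101110 pc4: +16 =292
r47=101111 pc5: +32 =324
r48=110000 pc2: +4 =328
r49=110001 pc3: +8 =336
r50=110010 pc3: +8 =344
r51=110011 pc4: +16 =360
r52=110100 pc3: +8 =368
r53=110101 pc4: +16 =384
r54=110110 pc4: +16 =400
r55=110111 pc5: +32 =432
r56=111000 pc3: +8 =440
r57=111001 pc4: +16 =456
r58=111010 pc4: +16 =472
r59=111011 pc5: +32 =504
r60=111100 pc4: +16 =520
r61=111101 pc5: +32 =552
r62=111110 pc5: +32 =584
r63=111111 pc6: +64 =648
r64=1000000 pc1: +2 =650
r65=1000001 pc2: +4 =654
r66=1000010 pc2: +4 =658
r67=1000011 pc3: +8 =666
r68=1000100 pc2: +4 =670
r69=1000101 pc3: +8 =678
r70=1000110 pc3: +8 =686
r71=1000111 pc4: +16 =702
r72=1001000 pc2: +4 =706
r73=1001001 pc3: +8 =714
r74=1001010 pc3: +8 =722
r75=1001011 pc4: +16 =738
r76=1001100 pc3: +8 =746
r77=1001101 pc4: +16 =762
r78=1001110 pc4: +16 =778
r79=1001111 pc5: +32 =810
r80=1010000 pc2: +4 =814
r81=1010001 pc3: +8 =822
r82=1010010 pc3: +8 =830
r83=1010011 pc4: +16 =846
r84=1010100 pc3: +8 =854
r85=1010101 pc4: +16 =870
r86=1010110 pc4: +16 =886
r87=1010111 pc5: +32 =918
r88=1011000 pc3: +8 =926
r89=1011001 pc4: +16 =942
r90=1011010 pc4: +16 =958
r91=1011011 pc5: +32 =990
r92=1011100 pc4: +16 =1006
r93=1011101 pc5: +32 =1038
r94=1011110 pc5: +32 =1070
r95=1011111 pc6: +64 =1134
r96=1100000 pc2: +4 =1138
r97=1100001 pc3: +8 =1146
r98=1100010 pc3: +8 =1154
r99=1100011 pc4: +16 =1170
r100=1100100 pc3: +8 =1178
r101=1100101 pc4: +16 =1194
r102=1100110 pc4: +16 =1210
r103=1100111 pc5: +32 =1242
r104=1101000 pc3: +8 =1250

Answer: 1250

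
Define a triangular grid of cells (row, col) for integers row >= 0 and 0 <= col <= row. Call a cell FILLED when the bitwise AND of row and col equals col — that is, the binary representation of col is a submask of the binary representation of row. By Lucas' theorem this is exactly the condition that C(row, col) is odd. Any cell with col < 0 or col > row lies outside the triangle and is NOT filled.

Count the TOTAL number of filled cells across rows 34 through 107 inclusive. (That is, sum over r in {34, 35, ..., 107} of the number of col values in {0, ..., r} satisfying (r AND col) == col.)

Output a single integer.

Answer: 1146

Derivation:
r34=100010 pc2: +4 =4
r35=100011 pc3: +8 =12
r36=100100 pc2: +4 =16
r37=100101 pc3: +8 =24
r38=100110 pc3: +8 =32
r39=100111 pc4: +16 =48
r40=101000 pc2: +4 =52
r41=101001 pc3: +8 =60
r42=101010 pc3: +8 =68
r43=101011 pc4: +16 =84
r44=101100 pc3: +8 =92
r45=101101 pc4: +16 =108
r46=101110 pc4: +16 =124
r47=101111 pc5: +32 =156
r48=110000 pc2: +4 =160
r49=110001 pc3: +8 =168
r50=110010 pc3: +8 =176
r51=110011 pc4: +16 =192
r52=110100 pc3: +8 =200
r53=110101 pc4: +16 =216
r54=110110 pc4: +16 =232
r55=110111 pc5: +32 =264
r56=111000 pc3: +8 =272
r57=111001 pc4: +16 =288
r58=111010 pc4: +16 =304
r59=111011 pc5: +32 =336
r60=111100 pc4: +16 =352
r61=111101 pc5: +32 =384
r62=111110 pc5: +32 =416
r63=111111 pc6: +64 =480
r64=1000000 pc1: +2 =482
r65=1000001 pc2: +4 =486
r66=1000010 pc2: +4 =490
r67=1000011 pc3: +8 =498
r68=1000100 pc2: +4 =502
r69=1000101 pc3: +8 =510
r70=1000110 pc3: +8 =518
r71=1000111 pc4: +16 =534
r72=1001000 pc2: +4 =538
r73=1001001 pc3: +8 =546
r74=1001010 pc3: +8 =554
r75=1001011 pc4: +16 =570
r76=1001100 pc3: +8 =578
r77=1001101 pc4: +16 =594
r78=1001110 pc4: +16 =610
r79=1001111 pc5: +32 =642
r80=1010000 pc2: +4 =646
r81=1010001 pc3: +8 =654
r82=1010010 pc3: +8 =662
r83=1010011 pc4: +16 =678
r84=1010100 pc3: +8 =686
r85=1010101 pc4: +16 =702
r86=1010110 pc4: +16 =718
r87=1010111 pc5: +32 =750
r88=1011000 pc3: +8 =758
r89=1011001 pc4: +16 =774
r90=1011010 pc4: +16 =790
r91=1011011 pc5: +32 =822
r92=1011100 pc4: +16 =838
r93=1011101 pc5: +32 =870
r94=1011110 pc5: +32 =902
r95=1011111 pc6: +64 =966
r96=1100000 pc2: +4 =970
r97=1100001 pc3: +8 =978
r98=1100010 pc3: +8 =986
r99=1100011 pc4: +16 =1002
r100=1100100 pc3: +8 =1010
r101=1100101 pc4: +16 =1026
r102=1100110 pc4: +16 =1042
r103=1100111 pc5: +32 =1074
r104=1101000 pc3: +8 =1082
r105=1101001 pc4: +16 =1098
r106=1101010 pc4: +16 =1114
r107=1101011 pc5: +32 =1146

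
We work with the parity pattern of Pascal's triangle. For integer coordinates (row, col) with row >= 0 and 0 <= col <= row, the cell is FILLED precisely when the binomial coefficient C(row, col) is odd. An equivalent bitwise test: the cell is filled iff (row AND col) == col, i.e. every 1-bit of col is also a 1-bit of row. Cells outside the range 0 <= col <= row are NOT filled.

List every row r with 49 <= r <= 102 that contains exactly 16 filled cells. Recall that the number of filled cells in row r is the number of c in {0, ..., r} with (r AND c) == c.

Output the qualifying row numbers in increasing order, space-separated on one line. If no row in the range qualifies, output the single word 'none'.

Answer: 51 53 54 57 58 60 71 75 77 78 83 85 86 89 90 92 99 101 102

Derivation:
Row r has 2^popcount(r) filled cells, so we need popcount(r) = log2(16) = 4.
Scan r = 49..102 and keep those with exactly 4 one-bits:
r=49=110001 popcount=3 -> skip
r=50=110010 popcount=3 -> skip
r=51=110011 popcount=4 -> KEEP
r=52=110100 popcount=3 -> skip
r=53=110101 popcount=4 -> KEEP
r=54=110110 popcount=4 -> KEEP
r=55=110111 popcount=5 -> skip
r=56=111000 popcount=3 -> skip
r=57=111001 popcount=4 -> KEEP
r=58=111010 popcount=4 -> KEEP
r=59=111011 popcount=5 -> skip
r=60=111100 popcount=4 -> KEEP
r=61=111101 popcount=5 -> skip
r=62=111110 popcount=5 -> skip
r=63=111111 popcount=6 -> skip
r=64=1000000 popcount=1 -> skip
r=65=1000001 popcount=2 -> skip
r=66=1000010 popcount=2 -> skip
r=67=1000011 popcount=3 -> skip
r=68=1000100 popcount=2 -> skip
r=69=1000101 popcount=3 -> skip
r=70=1000110 popcount=3 -> skip
r=71=1000111 popcount=4 -> KEEP
r=72=1001000 popcount=2 -> skip
r=73=1001001 popcount=3 -> skip
r=74=1001010 popcount=3 -> skip
r=75=1001011 popcount=4 -> KEEP
r=76=1001100 popcount=3 -> skip
r=77=1001101 popcount=4 -> KEEP
r=78=1001110 popcount=4 -> KEEP
r=79=1001111 popcount=5 -> skip
r=80=1010000 popcount=2 -> skip
r=81=1010001 popcount=3 -> skip
r=82=1010010 popcount=3 -> skip
r=83=1010011 popcount=4 -> KEEP
r=84=1010100 popcount=3 -> skip
r=85=1010101 popcount=4 -> KEEP
r=86=1010110 popcount=4 -> KEEP
r=87=1010111 popcount=5 -> skip
r=88=1011000 popcount=3 -> skip
r=89=1011001 popcount=4 -> KEEP
r=90=1011010 popcount=4 -> KEEP
r=91=1011011 popcount=5 -> skip
r=92=1011100 popcount=4 -> KEEP
r=93=1011101 popcount=5 -> skip
r=94=1011110 popcount=5 -> skip
r=95=1011111 popcount=6 -> skip
r=96=1100000 popcount=2 -> skip
r=97=1100001 popcount=3 -> skip
r=98=1100010 popcount=3 -> skip
r=99=1100011 popcount=4 -> KEEP
r=100=1100100 popcount=3 -> skip
r=101=1100101 popcount=4 -> KEEP
r=102=1100110 popcount=4 -> KEEP
Kept rows: 51 53 54 57 58 60 71 75 77 78 83 85 86 89 90 92 99 101 102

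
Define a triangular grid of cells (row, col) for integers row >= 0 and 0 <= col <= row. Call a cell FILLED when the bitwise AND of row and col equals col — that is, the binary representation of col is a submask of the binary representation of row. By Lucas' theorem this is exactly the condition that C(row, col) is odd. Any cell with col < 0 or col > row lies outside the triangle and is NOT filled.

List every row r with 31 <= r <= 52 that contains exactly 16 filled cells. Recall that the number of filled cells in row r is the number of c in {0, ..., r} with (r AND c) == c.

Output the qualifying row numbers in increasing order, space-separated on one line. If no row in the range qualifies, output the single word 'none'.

Answer: 39 43 45 46 51

Derivation:
Row r has 2^popcount(r) filled cells, so we need popcount(r) = log2(16) = 4.
Scan r = 31..52 and keep those with exactly 4 one-bits:
r=31=11111 popcount=5 -> skip
r=32=100000 popcount=1 -> skip
r=33=100001 popcount=2 -> skip
r=34=100010 popcount=2 -> skip
r=35=100011 popcount=3 -> skip
r=36=100100 popcount=2 -> skip
r=37=100101 popcount=3 -> skip
r=38=100110 popcount=3 -> skip
r=39=100111 popcount=4 -> KEEP
r=40=101000 popcount=2 -> skip
r=41=101001 popcount=3 -> skip
r=42=101010 popcount=3 -> skip
r=43=101011 popcount=4 -> KEEP
r=44=101100 popcount=3 -> skip
r=45=101101 popcount=4 -> KEEP
r=46=101110 popcount=4 -> KEEP
r=47=101111 popcount=5 -> skip
r=48=110000 popcount=2 -> skip
r=49=110001 popcount=3 -> skip
r=50=110010 popcount=3 -> skip
r=51=110011 popcount=4 -> KEEP
r=52=110100 popcount=3 -> skip
Kept rows: 39 43 45 46 51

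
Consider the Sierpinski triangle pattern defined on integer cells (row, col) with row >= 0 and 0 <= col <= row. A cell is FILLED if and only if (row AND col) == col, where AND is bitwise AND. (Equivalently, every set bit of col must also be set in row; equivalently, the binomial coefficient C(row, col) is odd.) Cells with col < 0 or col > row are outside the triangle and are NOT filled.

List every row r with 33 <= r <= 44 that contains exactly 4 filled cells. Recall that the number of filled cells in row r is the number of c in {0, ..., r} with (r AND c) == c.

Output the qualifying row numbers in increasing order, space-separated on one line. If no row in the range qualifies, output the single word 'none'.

Row r has 2^popcount(r) filled cells, so we need popcount(r) = log2(4) = 2.
Scan r = 33..44 and keep those with exactly 2 one-bits:
r=33=100001 popcount=2 -> KEEP
r=34=100010 popcount=2 -> KEEP
r=35=100011 popcount=3 -> skip
r=36=100100 popcount=2 -> KEEP
r=37=100101 popcount=3 -> skip
r=38=100110 popcount=3 -> skip
r=39=100111 popcount=4 -> skip
r=40=101000 popcount=2 -> KEEP
r=41=101001 popcount=3 -> skip
r=42=101010 popcount=3 -> skip
r=43=101011 popcount=4 -> skip
r=44=101100 popcount=3 -> skip
Kept rows: 33 34 36 40

Answer: 33 34 36 40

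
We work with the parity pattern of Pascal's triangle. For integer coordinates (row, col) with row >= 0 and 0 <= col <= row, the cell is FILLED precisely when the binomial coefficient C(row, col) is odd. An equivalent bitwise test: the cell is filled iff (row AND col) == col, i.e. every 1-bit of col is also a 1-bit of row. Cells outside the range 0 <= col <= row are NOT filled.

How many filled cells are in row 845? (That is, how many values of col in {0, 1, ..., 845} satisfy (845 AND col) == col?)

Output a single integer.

Answer: 64

Derivation:
845 in binary = 1101001101
popcount(845) = number of 1-bits in 1101001101 = 6
A col c satisfies (845 AND c) == c iff every set bit of c is also set in 845; each of the 6 set bits of 845 can independently be on or off in c.
count = 2^6 = 64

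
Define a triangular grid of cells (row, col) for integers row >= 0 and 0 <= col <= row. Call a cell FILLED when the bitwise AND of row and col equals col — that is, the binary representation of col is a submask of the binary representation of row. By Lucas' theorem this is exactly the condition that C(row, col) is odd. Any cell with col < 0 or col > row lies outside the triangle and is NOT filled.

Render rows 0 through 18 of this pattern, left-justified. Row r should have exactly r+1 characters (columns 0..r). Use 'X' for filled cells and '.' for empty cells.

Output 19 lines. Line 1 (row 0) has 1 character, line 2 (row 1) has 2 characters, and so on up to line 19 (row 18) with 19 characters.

Answer: X
XX
X.X
XXXX
X...X
XX..XX
X.X.X.X
XXXXXXXX
X.......X
XX......XX
X.X.....X.X
XXXX....XXXX
X...X...X...X
XX..XX..XX..XX
X.X.X.X.X.X.X.X
XXXXXXXXXXXXXXXX
X...............X
XX..............XX
X.X.............X.X

Derivation:
r0=0: X
r1=1: XX
r2=10: X.X
r3=11: XXXX
r4=100: X...X
r5=101: XX..XX
r6=110: X.X.X.X
r7=111: XXXXXXXX
r8=1000: X.......X
r9=1001: XX......XX
r10=1010: X.X.....X.X
r11=1011: XXXX....XXXX
r12=1100: X...X...X...X
r13=1101: XX..XX..XX..XX
r14=1110: X.X.X.X.X.X.X.X
r15=1111: XXXXXXXXXXXXXXXX
r16=10000: X...............X
r17=10001: XX..............XX
r18=10010: X.X.............X.X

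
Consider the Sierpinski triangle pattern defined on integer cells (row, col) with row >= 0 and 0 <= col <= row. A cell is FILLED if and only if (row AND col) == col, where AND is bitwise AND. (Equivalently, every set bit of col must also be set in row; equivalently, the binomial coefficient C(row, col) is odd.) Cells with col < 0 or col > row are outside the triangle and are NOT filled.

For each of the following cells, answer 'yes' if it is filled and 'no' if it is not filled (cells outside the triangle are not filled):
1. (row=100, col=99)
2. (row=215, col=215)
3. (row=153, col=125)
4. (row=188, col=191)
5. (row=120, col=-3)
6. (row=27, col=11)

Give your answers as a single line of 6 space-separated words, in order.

Answer: no yes no no no yes

Derivation:
(100,99): row=0b1100100, col=0b1100011, row AND col = 0b1100000 = 96; 96 != 99 -> empty
(215,215): row=0b11010111, col=0b11010111, row AND col = 0b11010111 = 215; 215 == 215 -> filled
(153,125): row=0b10011001, col=0b1111101, row AND col = 0b11001 = 25; 25 != 125 -> empty
(188,191): col outside [0, 188] -> not filled
(120,-3): col outside [0, 120] -> not filled
(27,11): row=0b11011, col=0b1011, row AND col = 0b1011 = 11; 11 == 11 -> filled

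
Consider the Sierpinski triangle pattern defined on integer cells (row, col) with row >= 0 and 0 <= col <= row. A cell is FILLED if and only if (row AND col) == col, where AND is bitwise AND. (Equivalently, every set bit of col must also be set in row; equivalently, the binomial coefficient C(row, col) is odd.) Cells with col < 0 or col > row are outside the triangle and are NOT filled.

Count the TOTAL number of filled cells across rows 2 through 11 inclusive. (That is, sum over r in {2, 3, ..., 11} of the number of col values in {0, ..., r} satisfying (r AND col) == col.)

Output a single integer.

r2=10 pc1: +2 =2
r3=11 pc2: +4 =6
r4=100 pc1: +2 =8
r5=101 pc2: +4 =12
r6=110 pc2: +4 =16
r7=111 pc3: +8 =24
r8=1000 pc1: +2 =26
r9=1001 pc2: +4 =30
r10=1010 pc2: +4 =34
r11=1011 pc3: +8 =42

Answer: 42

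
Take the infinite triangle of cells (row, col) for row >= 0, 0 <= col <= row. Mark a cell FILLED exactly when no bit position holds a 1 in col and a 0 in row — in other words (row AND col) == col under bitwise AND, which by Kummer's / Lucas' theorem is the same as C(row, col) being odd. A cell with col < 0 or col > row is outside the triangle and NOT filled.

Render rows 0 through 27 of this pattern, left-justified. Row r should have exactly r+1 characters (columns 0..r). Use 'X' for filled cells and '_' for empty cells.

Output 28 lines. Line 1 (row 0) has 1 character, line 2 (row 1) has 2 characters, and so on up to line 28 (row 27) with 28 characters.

r0=0: X
r1=1: XX
r2=10: X_X
r3=11: XXXX
r4=100: X___X
r5=101: XX__XX
r6=110: X_X_X_X
r7=111: XXXXXXXX
r8=1000: X_______X
r9=1001: XX______XX
r10=1010: X_X_____X_X
r11=1011: XXXX____XXXX
r12=1100: X___X___X___X
r13=1101: XX__XX__XX__XX
r14=1110: X_X_X_X_X_X_X_X
r15=1111: XXXXXXXXXXXXXXXX
r16=10000: X_______________X
r17=10001: XX______________XX
r18=10010: X_X_____________X_X
r19=10011: XXXX____________XXXX
r20=10100: X___X___________X___X
r21=10101: XX__XX__________XX__XX
r22=10110: X_X_X_X_________X_X_X_X
r23=10111: XXXXXXXX________XXXXXXXX
r24=11000: X_______X_______X_______X
r25=11001: XX______XX______XX______XX
r26=11010: X_X_____X_X_____X_X_____X_X
r27=11011: XXXX____XXXX____XXXX____XXXX

Answer: X
XX
X_X
XXXX
X___X
XX__XX
X_X_X_X
XXXXXXXX
X_______X
XX______XX
X_X_____X_X
XXXX____XXXX
X___X___X___X
XX__XX__XX__XX
X_X_X_X_X_X_X_X
XXXXXXXXXXXXXXXX
X_______________X
XX______________XX
X_X_____________X_X
XXXX____________XXXX
X___X___________X___X
XX__XX__________XX__XX
X_X_X_X_________X_X_X_X
XXXXXXXX________XXXXXXXX
X_______X_______X_______X
XX______XX______XX______XX
X_X_____X_X_____X_X_____X_X
XXXX____XXXX____XXXX____XXXX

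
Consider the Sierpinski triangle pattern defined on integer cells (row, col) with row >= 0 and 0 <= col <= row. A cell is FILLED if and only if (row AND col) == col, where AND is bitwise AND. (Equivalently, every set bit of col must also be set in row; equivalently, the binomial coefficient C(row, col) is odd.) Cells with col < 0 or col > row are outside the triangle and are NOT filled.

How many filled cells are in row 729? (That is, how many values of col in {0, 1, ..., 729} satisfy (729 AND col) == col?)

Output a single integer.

Answer: 64

Derivation:
729 in binary = 1011011001
popcount(729) = number of 1-bits in 1011011001 = 6
A col c satisfies (729 AND c) == c iff every set bit of c is also set in 729; each of the 6 set bits of 729 can independently be on or off in c.
count = 2^6 = 64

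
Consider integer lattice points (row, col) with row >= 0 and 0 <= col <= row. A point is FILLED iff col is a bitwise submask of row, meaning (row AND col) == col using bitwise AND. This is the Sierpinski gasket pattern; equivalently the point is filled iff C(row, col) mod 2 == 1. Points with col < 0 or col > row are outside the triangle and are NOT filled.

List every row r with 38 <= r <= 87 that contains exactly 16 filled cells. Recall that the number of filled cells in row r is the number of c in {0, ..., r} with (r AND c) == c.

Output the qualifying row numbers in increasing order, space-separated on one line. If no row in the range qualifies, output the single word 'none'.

Answer: 39 43 45 46 51 53 54 57 58 60 71 75 77 78 83 85 86

Derivation:
Row r has 2^popcount(r) filled cells, so we need popcount(r) = log2(16) = 4.
Scan r = 38..87 and keep those with exactly 4 one-bits:
r=38=100110 popcount=3 -> skip
r=39=100111 popcount=4 -> KEEP
r=40=101000 popcount=2 -> skip
r=41=101001 popcount=3 -> skip
r=42=101010 popcount=3 -> skip
r=43=101011 popcount=4 -> KEEP
r=44=101100 popcount=3 -> skip
r=45=101101 popcount=4 -> KEEP
r=46=101110 popcount=4 -> KEEP
r=47=101111 popcount=5 -> skip
r=48=110000 popcount=2 -> skip
r=49=110001 popcount=3 -> skip
r=50=110010 popcount=3 -> skip
r=51=110011 popcount=4 -> KEEP
r=52=110100 popcount=3 -> skip
r=53=110101 popcount=4 -> KEEP
r=54=110110 popcount=4 -> KEEP
r=55=110111 popcount=5 -> skip
r=56=111000 popcount=3 -> skip
r=57=111001 popcount=4 -> KEEP
r=58=111010 popcount=4 -> KEEP
r=59=111011 popcount=5 -> skip
r=60=111100 popcount=4 -> KEEP
r=61=111101 popcount=5 -> skip
r=62=111110 popcount=5 -> skip
r=63=111111 popcount=6 -> skip
r=64=1000000 popcount=1 -> skip
r=65=1000001 popcount=2 -> skip
r=66=1000010 popcount=2 -> skip
r=67=1000011 popcount=3 -> skip
r=68=1000100 popcount=2 -> skip
r=69=1000101 popcount=3 -> skip
r=70=1000110 popcount=3 -> skip
r=71=1000111 popcount=4 -> KEEP
r=72=1001000 popcount=2 -> skip
r=73=1001001 popcount=3 -> skip
r=74=1001010 popcount=3 -> skip
r=75=1001011 popcount=4 -> KEEP
r=76=1001100 popcount=3 -> skip
r=77=1001101 popcount=4 -> KEEP
r=78=1001110 popcount=4 -> KEEP
r=79=1001111 popcount=5 -> skip
r=80=1010000 popcount=2 -> skip
r=81=1010001 popcount=3 -> skip
r=82=1010010 popcount=3 -> skip
r=83=1010011 popcount=4 -> KEEP
r=84=1010100 popcount=3 -> skip
r=85=1010101 popcount=4 -> KEEP
r=86=1010110 popcount=4 -> KEEP
r=87=1010111 popcount=5 -> skip
Kept rows: 39 43 45 46 51 53 54 57 58 60 71 75 77 78 83 85 86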